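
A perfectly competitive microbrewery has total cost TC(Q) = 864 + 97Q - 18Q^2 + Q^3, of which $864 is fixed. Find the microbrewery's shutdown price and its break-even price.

Shutdown price = $16; break-even price = $97

Shutdown price = min AVC. AVC = 97 - 18Q + Q^2, with vertex at Q = 9 and minimum $16.
ATC = 864/Q + 97 - 18Q + Q^2. Setting dATC/dQ = −864/Q^2 − 18 + 2Q = 0 gives Q = 12 (since 2·12^3 − 18·12^2 = 864).
min ATC = 864/12 + 97 − 18·12 + 12^2 = $97. That is the break-even price.
Between these two prices the firm operates at a loss; above $97 it earns a profit.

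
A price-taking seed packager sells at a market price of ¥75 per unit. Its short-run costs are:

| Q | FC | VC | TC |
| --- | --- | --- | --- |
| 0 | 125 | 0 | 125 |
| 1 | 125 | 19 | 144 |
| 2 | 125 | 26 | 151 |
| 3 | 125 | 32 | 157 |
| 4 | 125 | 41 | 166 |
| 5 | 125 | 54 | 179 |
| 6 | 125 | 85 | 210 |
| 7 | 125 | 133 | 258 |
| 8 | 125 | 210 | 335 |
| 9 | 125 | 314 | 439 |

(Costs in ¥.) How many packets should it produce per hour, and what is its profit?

Profit at each row (π = 75Q − TC): Q=0: -125; Q=1: -69; Q=2: -1; Q=3: 68; Q=4: 134; Q=5: 196; Q=6: 240; Q=7: 267; Q=8: 265; Q=9: 236.
Profit is maximized at Q = 7. AVC there is 133/7 = ¥19 ≤ P, so producing beats shutting down (which would give -¥125).

Q = 7; profit = ¥267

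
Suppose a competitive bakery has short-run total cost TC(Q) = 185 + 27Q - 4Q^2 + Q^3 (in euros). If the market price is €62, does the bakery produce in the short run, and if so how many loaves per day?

Produce at Q = 5

Strip out fixed cost: VC = 27Q - 4Q^2 + Q^3. Then AVC = 27 - 4Q + Q^2 and MC = 27 - 8Q + 3Q^2.
AVC hits its minimum where MC = AVC, at Q = 2, giving min AVC = 27 - 4·2 + 2^2 = €23.
Because €62 ≥ €23, revenue can cover variable cost; the firm operates.
Solving P = MC: -35 - 8Q + 3Q^2 = 0 ⇒ Q = -7/3 or 5. On the upward-sloping branch, Q* = 5.
Check: AVC at Q = 5 is €32 ≤ P, so revenue covers variable cost.
Profit = P·Q − TC = 62·5 − 345 = -€35, a loss, but smaller than the €185 fixed cost the firm would lose by shutting down.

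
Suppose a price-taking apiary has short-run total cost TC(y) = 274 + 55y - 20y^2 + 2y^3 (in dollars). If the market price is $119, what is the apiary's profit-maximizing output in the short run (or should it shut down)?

Produce at y = 8

Variable cost is VC = 55y - 20y^2 + 2y^3, so AVC = VC/y = 55 - 20y + 2y^2 and MC = dTC/dy = 55 - 40y + 6y^2.
AVC is minimized where dAVC/dy = -20 + 4y = 0, at y = 5; min AVC = 55 - 20·5 + 2·5^2 = $5.
Since P = $119 ≥ min AVC = $5, price covers variable cost and the firm should produce.
Solving P = MC: -64 - 40y + 6y^2 = 0 ⇒ y = -4/3 or 8. On the upward-sloping branch, y* = 8.
Check: AVC at y = 8 is $23 ≤ P, so revenue covers variable cost.
Profit = P·y − TC = 119·8 − 458 = $494.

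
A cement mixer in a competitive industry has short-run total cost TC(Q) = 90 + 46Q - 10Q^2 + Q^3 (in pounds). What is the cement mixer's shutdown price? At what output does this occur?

£21 per unit, at Q = 5

Short-run supply begins at min AVC. From VC = 46Q - 10Q^2 + Q^3, AVC = 46 - 10Q + Q^2.
At the minimum of AVC, MC = AVC. MC = 46 - 20Q + 3Q^2; setting MC = AVC gives 2Q^2 - 10Q = 0, so Q = 5. min AVC = 21.
So the shutdown price is £21.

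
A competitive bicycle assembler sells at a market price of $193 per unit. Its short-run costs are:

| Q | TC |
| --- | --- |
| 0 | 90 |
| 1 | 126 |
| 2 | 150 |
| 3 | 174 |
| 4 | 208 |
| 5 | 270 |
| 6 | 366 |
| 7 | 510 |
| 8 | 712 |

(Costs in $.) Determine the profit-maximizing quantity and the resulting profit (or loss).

Q = 7; profit = $841

Profit at each row (π = 193Q − TC): Q=0: -90; Q=1: 67; Q=2: 236; Q=3: 405; Q=4: 564; Q=5: 695; Q=6: 792; Q=7: 841; Q=8: 832.
Profit is maximized at Q = 7. AVC there is 420/7 = $60 ≤ P, so producing beats shutting down (which would give -$90).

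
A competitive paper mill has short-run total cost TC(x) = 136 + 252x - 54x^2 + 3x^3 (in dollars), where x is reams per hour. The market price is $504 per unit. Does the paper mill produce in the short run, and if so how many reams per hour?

Variable cost is VC = 252x - 54x^2 + 3x^3, so AVC = VC/x = 252 - 54x + 3x^2 and MC = dTC/dx = 252 - 108x + 9x^2.
AVC hits its minimum where MC = AVC, at x = 9, giving min AVC = 252 - 54·9 + 3·9^2 = $9.
Because $504 ≥ $9, revenue can cover variable cost; the firm operates.
Set P = MC: 504 = 252 - 108x + 9x^2 → -252 - 108x + 9x^2 = 0. The roots are x = -2 and x = 14; the profit-maximizing output is on the rising part of MC, so x* = 14.
Check: AVC at x = 14 is $84 ≤ P, so revenue covers variable cost.
Profit = P·x − TC = 504·14 − 1312 = $5744.

Produce at x = 14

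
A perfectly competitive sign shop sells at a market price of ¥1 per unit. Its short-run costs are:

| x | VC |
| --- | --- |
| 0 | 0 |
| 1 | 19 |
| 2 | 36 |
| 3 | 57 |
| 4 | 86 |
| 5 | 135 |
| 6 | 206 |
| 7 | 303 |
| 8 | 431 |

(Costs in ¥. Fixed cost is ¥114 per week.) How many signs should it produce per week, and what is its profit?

x = 0 (shut down); profit = -¥114

Tabulate TR − TC: x=0: -114; x=1: -132; x=2: -148; x=3: -168; x=4: -196; x=5: -244; x=6: -314; x=7: -410; x=8: -537.
Profit is highest at x = 0. Equivalently, the lowest AVC in the table is 36/2 ≈ ¥18 at x = 2, and P = ¥1 falls below it — price never covers variable cost, so the firm shuts down and loses only its fixed cost.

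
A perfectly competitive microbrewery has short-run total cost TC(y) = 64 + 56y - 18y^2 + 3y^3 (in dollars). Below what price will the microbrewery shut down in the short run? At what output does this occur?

$29 per unit, at y = 3

Short-run supply begins at min AVC. From VC = 56y - 18y^2 + 3y^3, AVC = 56 - 18y + 3y^2.
At the minimum of AVC, MC = AVC. MC = 56 - 36y + 9y^2; setting MC = AVC gives 6y^2 - 18y = 0, so y = 3. min AVC = 29.
So the shutdown price is $29.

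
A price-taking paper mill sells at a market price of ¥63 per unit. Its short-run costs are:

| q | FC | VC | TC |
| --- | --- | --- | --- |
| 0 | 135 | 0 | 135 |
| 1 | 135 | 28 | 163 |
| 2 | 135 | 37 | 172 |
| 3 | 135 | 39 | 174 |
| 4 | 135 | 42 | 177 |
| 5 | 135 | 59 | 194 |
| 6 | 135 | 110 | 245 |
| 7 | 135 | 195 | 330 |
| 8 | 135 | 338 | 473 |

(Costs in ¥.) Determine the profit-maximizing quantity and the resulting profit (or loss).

q = 6; profit = ¥133

Tabulate TR − TC: q=0: -135; q=1: -100; q=2: -46; q=3: 15; q=4: 75; q=5: 121; q=6: 133; q=7: 111; q=8: 31.
Profit is maximized at q = 6. AVC there is 110/6 = ¥18.33 ≤ P, so producing beats shutting down (which would give -¥135).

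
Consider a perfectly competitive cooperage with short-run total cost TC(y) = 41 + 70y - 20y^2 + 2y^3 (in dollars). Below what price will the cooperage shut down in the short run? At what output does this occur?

The firm shuts down when price falls below the minimum of average variable cost. AVC = VC/y = 70 - 20y + 2y^2.
At the minimum of AVC, MC = AVC. MC = 70 - 40y + 6y^2; setting MC = AVC gives 4y^2 - 20y = 0, so y = 5. min AVC = 20.
The firm shuts down for any P below $20.

$20 per unit, at y = 5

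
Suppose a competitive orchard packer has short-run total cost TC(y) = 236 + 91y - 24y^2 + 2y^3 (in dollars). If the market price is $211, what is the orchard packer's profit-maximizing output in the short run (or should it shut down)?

From TC, MC = TC'(y) = 91 - 48y + 6y^2 and AVC = VC/y = 91 - 24y + 2y^2.
The AVC parabola has its vertex at y = 24/4 = 6, where AVC = 91 - 24·6 + 2·6^2 = $19.
Because $211 ≥ $19, revenue can cover variable cost; the firm operates.
Solving P = MC: -120 - 48y + 6y^2 = 0 ⇒ y = -2 or 10. On the upward-sloping branch, y* = 10.
Check: AVC at y = 10 is $51 ≤ P, so revenue covers variable cost.
Profit = P·y − TC = 211·10 − 746 = $1364.

Produce at y = 10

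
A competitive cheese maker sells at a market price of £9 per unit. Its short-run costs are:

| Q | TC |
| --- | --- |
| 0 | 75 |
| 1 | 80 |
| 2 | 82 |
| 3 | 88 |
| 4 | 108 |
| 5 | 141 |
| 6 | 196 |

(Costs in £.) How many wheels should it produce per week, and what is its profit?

Q = 3; profit = -£61

Compute π = P·Q − TC at each output: Q=0: -75; Q=1: -71; Q=2: -64; Q=3: -61; Q=4: -72; Q=5: -96; Q=6: -142.
Profit is maximized at Q = 3. AVC there is 13/3 = £4.33 ≤ P, so producing beats shutting down (which would give -£75).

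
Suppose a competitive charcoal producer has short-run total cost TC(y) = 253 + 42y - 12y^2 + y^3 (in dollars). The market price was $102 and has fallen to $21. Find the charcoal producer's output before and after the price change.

AVC = 42 - 12y + y^2, minimized at y = 6 where min AVC = $6. MC = 42 - 24y + 3y^2.
With P = $102 above the shutdown price, P = MC gives y = 10.
At P = $21 ≥ min AVC, set P = MC: y = 7. The firm stays open but cuts output.

Output falls from 10 to 7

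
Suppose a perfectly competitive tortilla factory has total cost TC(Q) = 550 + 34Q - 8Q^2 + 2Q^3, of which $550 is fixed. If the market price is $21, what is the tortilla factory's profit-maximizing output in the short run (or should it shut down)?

From TC, MC = TC'(Q) = 34 - 16Q + 6Q^2 and AVC = VC/Q = 34 - 8Q + 2Q^2.
The AVC parabola has its vertex at Q = 8/4 = 2, where AVC = 34 - 8·2 + 2·2^2 = $26.
P = $21 lies below min AVC = $26; no output level covers variable cost.
Shutting down limits the loss to fixed cost, $550.

Shut down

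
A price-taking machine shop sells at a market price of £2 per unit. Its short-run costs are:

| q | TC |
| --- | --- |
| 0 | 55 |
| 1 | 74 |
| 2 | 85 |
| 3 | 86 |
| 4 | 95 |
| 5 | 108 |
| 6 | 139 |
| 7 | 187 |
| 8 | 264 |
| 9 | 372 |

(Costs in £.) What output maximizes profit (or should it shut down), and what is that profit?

Compute π = P·q − TC at each output: q=0: -55; q=1: -72; q=2: -81; q=3: -80; q=4: -87; q=5: -98; q=6: -127; q=7: -173; q=8: -248; q=9: -354.
Profit is highest at q = 0. Equivalently, the lowest AVC in the table is 40/4 ≈ £10 at q = 4, and P = £2 falls below it — price never covers variable cost, so the firm shuts down and loses only its fixed cost.

q = 0 (shut down); profit = -£55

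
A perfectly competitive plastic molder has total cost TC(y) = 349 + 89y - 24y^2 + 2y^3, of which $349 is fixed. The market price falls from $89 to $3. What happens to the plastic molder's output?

Output falls from 8 to 0 (the firm shuts down)

AVC = 89 - 24y + 2y^2, minimized at y = 6 where min AVC = $17. MC = 89 - 48y + 6y^2.
With P = $89 above the shutdown price, P = MC gives y = 8.
At P = $3 < min AVC = $17, price no longer covers variable cost at any output, so the firm shuts down: y = 0.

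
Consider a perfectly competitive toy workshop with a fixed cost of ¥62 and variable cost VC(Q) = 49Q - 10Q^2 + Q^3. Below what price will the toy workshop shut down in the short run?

¥24 per unit

Short-run supply begins at min AVC. From VC = 49Q - 10Q^2 + Q^3, AVC = 49 - 10Q + Q^2.
dAVC/dQ = -10 + 2Q = 0 gives Q = 5. min AVC = 49 - 10·5 + 5^2 = 24.
So the shutdown price is ¥24.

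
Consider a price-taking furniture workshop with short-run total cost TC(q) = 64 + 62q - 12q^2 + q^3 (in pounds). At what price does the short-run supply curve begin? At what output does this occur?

£26 per unit, at q = 6

The shutdown price is the minimum of AVC. VC = 62q - 12q^2 + q^3, so AVC = 62 - 12q + q^2.
dAVC/dq = -12 + 2q = 0 gives q = 6. min AVC = 62 - 12·6 + 6^2 = 26.
So the shutdown price is £26.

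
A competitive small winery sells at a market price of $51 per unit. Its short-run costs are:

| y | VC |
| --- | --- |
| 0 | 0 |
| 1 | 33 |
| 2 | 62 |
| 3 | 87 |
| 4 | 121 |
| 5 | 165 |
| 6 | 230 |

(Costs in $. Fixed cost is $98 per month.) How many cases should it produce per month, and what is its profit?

Compute π = P·y − TC at each output: y=0: -98; y=1: -80; y=2: -58; y=3: -32; y=4: -15; y=5: -8; y=6: -22.
Profit is maximized at y = 5. AVC there is 165/5 = $33 ≤ P, so producing beats shutting down (which would give -$98).

y = 5; profit = -$8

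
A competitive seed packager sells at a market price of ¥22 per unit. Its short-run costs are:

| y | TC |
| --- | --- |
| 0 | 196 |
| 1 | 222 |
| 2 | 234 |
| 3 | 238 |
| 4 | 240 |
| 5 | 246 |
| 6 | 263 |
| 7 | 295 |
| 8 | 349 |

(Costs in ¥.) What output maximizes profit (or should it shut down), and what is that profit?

y = 6; profit = -¥131

Tabulate TR − TC: y=0: -196; y=1: -200; y=2: -190; y=3: -172; y=4: -152; y=5: -136; y=6: -131; y=7: -141; y=8: -173.
Profit is maximized at y = 6. AVC there is 67/6 = ¥11.17 ≤ P, so producing beats shutting down (which would give -¥196).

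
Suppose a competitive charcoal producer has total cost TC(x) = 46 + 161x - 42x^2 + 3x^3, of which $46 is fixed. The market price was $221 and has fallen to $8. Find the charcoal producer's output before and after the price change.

Output falls from 10 to 0 (the firm shuts down)

AVC = 161 - 42x + 3x^2, minimized at x = 7 where min AVC = $14. MC = 161 - 84x + 9x^2.
With P = $221 above the shutdown price, P = MC gives x = 10.
At P = $8 < min AVC = $14, price no longer covers variable cost at any output, so the firm shuts down: x = 0.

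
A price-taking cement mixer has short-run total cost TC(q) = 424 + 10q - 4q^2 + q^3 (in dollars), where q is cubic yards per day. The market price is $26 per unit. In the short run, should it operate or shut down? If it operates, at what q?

Produce at q = 4

Variable cost is VC = 10q - 4q^2 + q^3, so AVC = VC/q = 10 - 4q + q^2 and MC = dTC/dq = 10 - 8q + 3q^2.
The AVC parabola has its vertex at q = 4/2 = 2, where AVC = 10 - 4·2 + 2^2 = $6.
P = $26 exceeds min AVC = $6, so the firm stays open.
P = MC gives -16 - 8q + 3q^2 = 0, with roots -4/3 and 4. Take the larger (rising MC): q* = 4.
Check: AVC at q = 4 is $10 ≤ P, so revenue covers variable cost.
Profit = P·q − TC = 26·4 − 464 = -$360, a loss, but smaller than the $424 fixed cost the firm would lose by shutting down.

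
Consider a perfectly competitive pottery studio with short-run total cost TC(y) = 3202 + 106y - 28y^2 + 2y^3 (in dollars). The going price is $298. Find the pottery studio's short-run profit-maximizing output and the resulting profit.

Profit = -$322 at y = 12

AVC = 106 - 28y + 2y^2 has its minimum $8 at y = 7; price $298 clears that bar, so the firm operates.
With MC = 106 - 56y + 6y^2, P = MC on the upward-sloping part at y* = 12.
TR = 298·12 = 3576. TC = 3202 + 696 = 3898. Profit = 3576 − 3898 = -$322.
By producing, the firm covers all variable cost plus $2880 of fixed cost; shutting down would lose the full $3202.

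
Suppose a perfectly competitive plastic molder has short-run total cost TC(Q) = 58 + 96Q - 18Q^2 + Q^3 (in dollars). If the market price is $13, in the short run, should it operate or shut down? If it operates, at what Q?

Strip out fixed cost: VC = 96Q - 18Q^2 + Q^3. Then AVC = 96 - 18Q + Q^2 and MC = 96 - 36Q + 3Q^2.
AVC is minimized where dAVC/dQ = -18 + 2Q = 0, at Q = 9; min AVC = 96 - 18·9 + 9^2 = $15.
P = $13 lies below min AVC = $15; no output level covers variable cost.
The firm minimizes its loss by shutting down and losing only its fixed cost of $58.

Shut down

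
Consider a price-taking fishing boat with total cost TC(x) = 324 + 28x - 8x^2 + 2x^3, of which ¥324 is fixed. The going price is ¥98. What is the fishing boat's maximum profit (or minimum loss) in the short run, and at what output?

AVC = 28 - 8x + 2x^2 has its minimum ¥20 at x = 2; price ¥98 clears that bar, so the firm operates.
MC = 28 - 16x + 6x^2. Setting P = MC and taking the root on the rising branch gives x* = 5.
TR = 98·5 = 490. TC = 324 + 190 = 514. Profit = 490 − 514 = -¥24.
Shutting down would mean losing the fixed cost of ¥324, so operating at a loss of ¥24 is better by ¥300.

Profit = -¥24 at x = 5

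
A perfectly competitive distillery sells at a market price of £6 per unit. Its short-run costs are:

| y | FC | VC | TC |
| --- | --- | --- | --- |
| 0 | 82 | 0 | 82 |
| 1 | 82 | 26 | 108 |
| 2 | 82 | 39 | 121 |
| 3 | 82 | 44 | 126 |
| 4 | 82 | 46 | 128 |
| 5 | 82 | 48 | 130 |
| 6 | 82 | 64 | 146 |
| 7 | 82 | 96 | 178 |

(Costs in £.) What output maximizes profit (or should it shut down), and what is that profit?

Compute π = P·y − TC at each output: y=0: -82; y=1: -102; y=2: -109; y=3: -108; y=4: -104; y=5: -100; y=6: -110; y=7: -136.
Profit is highest at y = 0. Equivalently, the lowest AVC in the table is 48/5 ≈ £9.60 at y = 5, and P = £6 falls below it — price never covers variable cost, so the firm shuts down and loses only its fixed cost.

y = 0 (shut down); profit = -£82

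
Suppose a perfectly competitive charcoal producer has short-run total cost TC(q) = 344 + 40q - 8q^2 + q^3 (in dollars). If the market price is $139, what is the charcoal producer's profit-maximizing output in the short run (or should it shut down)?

Variable cost is VC = 40q - 8q^2 + q^3, so AVC = VC/q = 40 - 8q + q^2 and MC = dTC/dq = 40 - 16q + 3q^2.
The AVC parabola has its vertex at q = 8/2 = 4, where AVC = 40 - 8·4 + 4^2 = $24.
P = $139 exceeds min AVC = $24, so the firm stays open.
Set P = MC: 139 = 40 - 16q + 3q^2 → -99 - 16q + 3q^2 = 0. The roots are q = -11/3 and q = 9; the profit-maximizing output is on the rising part of MC, so q* = 9.
Check: AVC at q = 9 is $49 ≤ P, so revenue covers variable cost.
Profit = P·q − TC = 139·9 − 785 = $466.

Produce at q = 9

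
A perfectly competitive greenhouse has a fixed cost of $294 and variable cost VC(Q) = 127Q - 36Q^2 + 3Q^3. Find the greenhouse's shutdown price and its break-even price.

Shutdown price = $19; break-even price = $64

Shutdown price = min AVC. AVC = 127 - 36Q + 3Q^2, with vertex at Q = 6 and minimum $19.
ATC = 294/Q + 127 - 36Q + 3Q^2. Setting dATC/dQ = −294/Q^2 − 36 + 6Q = 0 gives Q = 7 (since 6·7^3 − 36·7^2 = 294).
min ATC = 294/7 + 127 − 36·7 + 3·7^2 = $64. That is the break-even price.
Between these two prices the firm operates at a loss; above $64 it earns a profit.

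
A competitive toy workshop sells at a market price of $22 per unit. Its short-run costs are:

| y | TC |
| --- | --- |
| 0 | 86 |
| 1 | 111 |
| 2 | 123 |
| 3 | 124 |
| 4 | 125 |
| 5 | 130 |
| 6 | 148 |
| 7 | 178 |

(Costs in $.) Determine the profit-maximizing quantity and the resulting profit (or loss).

Profit at each row (π = 22y − TC): y=0: -86; y=1: -89; y=2: -79; y=3: -58; y=4: -37; y=5: -20; y=6: -16; y=7: -24.
Profit is maximized at y = 6. AVC there is 62/6 = $10.33 ≤ P, so producing beats shutting down (which would give -$86).

y = 6; profit = -$16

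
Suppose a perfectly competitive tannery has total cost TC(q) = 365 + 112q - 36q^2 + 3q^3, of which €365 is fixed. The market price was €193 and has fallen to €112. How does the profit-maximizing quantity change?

AVC = 112 - 36q + 3q^2, minimized at q = 6 where min AVC = €4. MC = 112 - 72q + 9q^2.
With P = €193 above the shutdown price, P = MC gives q = 9.
At P = €112 ≥ min AVC, set P = MC: q = 8. The firm stays open but cuts output.

Output falls from 9 to 8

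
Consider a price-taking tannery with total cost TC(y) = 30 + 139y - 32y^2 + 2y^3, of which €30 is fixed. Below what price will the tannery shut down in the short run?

€11 per unit

The shutdown price is the minimum of AVC. VC = 139y - 32y^2 + 2y^3, so AVC = 139 - 32y + 2y^2.
dAVC/dy = -32 + 4y = 0 gives y = 8. min AVC = 139 - 32·8 + 2·8^2 = 11.
For P < €11 the firm produces nothing.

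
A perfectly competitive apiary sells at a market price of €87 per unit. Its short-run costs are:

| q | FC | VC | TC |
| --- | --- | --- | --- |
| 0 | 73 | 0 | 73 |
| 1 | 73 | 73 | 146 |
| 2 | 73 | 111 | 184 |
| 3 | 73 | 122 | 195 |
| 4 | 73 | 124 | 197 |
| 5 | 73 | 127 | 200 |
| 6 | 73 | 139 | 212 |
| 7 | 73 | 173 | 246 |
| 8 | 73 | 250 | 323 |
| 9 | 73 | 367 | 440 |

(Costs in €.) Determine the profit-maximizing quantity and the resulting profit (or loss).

Tabulate TR − TC: q=0: -73; q=1: -59; q=2: -10; q=3: 66; q=4: 151; q=5: 235; q=6: 310; q=7: 363; q=8: 373; q=9: 343.
Profit is maximized at q = 8. AVC there is 250/8 = €31.25 ≤ P, so producing beats shutting down (which would give -€73).

q = 8; profit = €373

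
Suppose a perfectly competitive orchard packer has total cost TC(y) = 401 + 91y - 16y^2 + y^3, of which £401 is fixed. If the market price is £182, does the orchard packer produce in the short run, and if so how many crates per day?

Produce at y = 13

Variable cost is VC = 91y - 16y^2 + y^3, so AVC = VC/y = 91 - 16y + y^2 and MC = dTC/dy = 91 - 32y + 3y^2.
AVC hits its minimum where MC = AVC, at y = 8, giving min AVC = 91 - 16·8 + 8^2 = £27.
Since P = £182 ≥ min AVC = £27, price covers variable cost and the firm should produce.
P = MC gives -91 - 32y + 3y^2 = 0, with roots -7/3 and 13. Take the larger (rising MC): y* = 13.
Check: AVC at y = 13 is £52 ≤ P, so revenue covers variable cost.
Profit = P·y − TC = 182·13 − 1077 = £1289.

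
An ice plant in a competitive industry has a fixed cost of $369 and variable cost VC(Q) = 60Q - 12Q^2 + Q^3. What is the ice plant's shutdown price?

$24 per unit

Short-run supply begins at min AVC. From VC = 60Q - 12Q^2 + Q^3, AVC = 60 - 12Q + Q^2.
dAVC/dQ = -12 + 2Q = 0 gives Q = 6. min AVC = 60 - 12·6 + 6^2 = 24.
The firm shuts down for any P below $24.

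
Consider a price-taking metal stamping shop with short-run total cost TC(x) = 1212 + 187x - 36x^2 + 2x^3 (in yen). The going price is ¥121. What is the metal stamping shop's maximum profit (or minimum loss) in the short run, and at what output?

Profit = -¥244 at x = 11

AVC = 187 - 36x + 2x^2 has its minimum ¥25 at x = 9; price ¥121 clears that bar, so the firm operates.
MC = 187 - 72x + 6x^2. Setting P = MC and taking the root on the rising branch gives x* = 11.
TR = 121·11 = 1331. TC = 1212 + 363 = 1575. Profit = 1331 − 1575 = -¥244.
By producing, the firm covers all variable cost plus ¥968 of fixed cost; shutting down would lose the full ¥1212.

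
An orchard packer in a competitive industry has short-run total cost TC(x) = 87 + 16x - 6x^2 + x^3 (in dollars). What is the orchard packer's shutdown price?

$7 per unit

The shutdown price is the minimum of AVC. VC = 16x - 6x^2 + x^3, so AVC = 16 - 6x + x^2.
At the minimum of AVC, MC = AVC. MC = 16 - 12x + 3x^2; setting MC = AVC gives 2x^2 - 6x = 0, so x = 3. min AVC = 7.
So the shutdown price is $7.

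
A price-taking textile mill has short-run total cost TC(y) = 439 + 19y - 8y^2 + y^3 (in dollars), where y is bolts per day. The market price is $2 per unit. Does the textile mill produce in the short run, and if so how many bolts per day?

Strip out fixed cost: VC = 19y - 8y^2 + y^3. Then AVC = 19 - 8y + y^2 and MC = 19 - 16y + 3y^2.
AVC hits its minimum where MC = AVC, at y = 4, giving min AVC = 19 - 8·4 + 4^2 = $3.
P = $2 lies below min AVC = $3; no output level covers variable cost.
Best response: produce nothing and absorb the $439 fixed cost.

Shut down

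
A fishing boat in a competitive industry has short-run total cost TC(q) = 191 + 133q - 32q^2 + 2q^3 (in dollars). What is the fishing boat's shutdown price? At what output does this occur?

The firm shuts down when price falls below the minimum of average variable cost. AVC = VC/q = 133 - 32q + 2q^2.
dAVC/dq = -32 + 4q = 0 gives q = 8. min AVC = 133 - 32·8 + 2·8^2 = 5.
So the shutdown price is $5.

$5 per unit, at q = 8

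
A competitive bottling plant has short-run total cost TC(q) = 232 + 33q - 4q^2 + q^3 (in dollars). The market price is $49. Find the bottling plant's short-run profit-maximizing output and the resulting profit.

AVC = 33 - 4q + q^2; min AVC = $29 at q = 2. Since P = $49 ≥ min AVC, the firm produces.
With MC = 33 - 8q + 3q^2, P = MC on the upward-sloping part at q* = 4.
TR = 49·4 = 196. TC = 232 + 132 = 364. Profit = 196 − 364 = -$168.
By producing, the firm covers all variable cost plus $64 of fixed cost; shutting down would lose the full $232.

Profit = -$168 at q = 4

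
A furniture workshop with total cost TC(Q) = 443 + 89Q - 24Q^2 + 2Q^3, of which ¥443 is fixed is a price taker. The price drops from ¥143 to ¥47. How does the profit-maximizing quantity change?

Output falls from 9 to 7

AVC = 89 - 24Q + 2Q^2, minimized at Q = 6 where min AVC = ¥17. MC = 89 - 48Q + 6Q^2.
At P = ¥143 ≥ min AVC, set P = MC on the rising branch: Q = 9.
At P = ¥47 ≥ min AVC, set P = MC: Q = 7. The firm stays open but cuts output.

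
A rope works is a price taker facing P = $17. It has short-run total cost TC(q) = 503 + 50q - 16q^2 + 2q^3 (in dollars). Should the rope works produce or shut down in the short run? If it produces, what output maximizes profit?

From TC, MC = TC'(q) = 50 - 32q + 6q^2 and AVC = VC/q = 50 - 16q + 2q^2.
The AVC parabola has its vertex at q = 16/4 = 4, where AVC = 50 - 16·4 + 2·4^2 = $18.
P = $17 lies below min AVC = $18; no output level covers variable cost.
Shutting down limits the loss to fixed cost, $503.

Shut down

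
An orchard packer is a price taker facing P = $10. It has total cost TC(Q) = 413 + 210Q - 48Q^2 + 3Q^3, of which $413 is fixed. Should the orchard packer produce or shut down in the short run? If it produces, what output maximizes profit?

Variable cost is VC = 210Q - 48Q^2 + 3Q^3, so AVC = VC/Q = 210 - 48Q + 3Q^2 and MC = dTC/dQ = 210 - 96Q + 9Q^2.
AVC is minimized where dAVC/dQ = -48 + 6Q = 0, at Q = 8; min AVC = 210 - 48·8 + 3·8^2 = $18.
Since P = $10 < min AVC = $18, price fails to cover variable cost at any output.
Shutting down limits the loss to fixed cost, $413.

Shut down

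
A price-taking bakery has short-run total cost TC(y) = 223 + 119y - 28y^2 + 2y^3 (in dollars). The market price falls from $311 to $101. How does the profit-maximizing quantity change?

Output falls from 12 to 9

AVC = 119 - 28y + 2y^2, minimized at y = 7 where min AVC = $21. MC = 119 - 56y + 6y^2.
With P = $311 above the shutdown price, P = MC gives y = 12.
At P = $101 ≥ min AVC, set P = MC: y = 9. The firm stays open but cuts output.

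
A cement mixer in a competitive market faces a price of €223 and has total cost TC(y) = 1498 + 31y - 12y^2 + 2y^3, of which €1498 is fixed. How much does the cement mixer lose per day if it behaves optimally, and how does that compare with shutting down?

Profit = -€218 at y = 8

AVC = 31 - 12y + 2y^2; min AVC = €13 at y = 3. Since P = €223 ≥ min AVC, the firm produces.
With MC = 31 - 24y + 6y^2, P = MC on the upward-sloping part at y* = 8.
TR = 223·8 = 1784. TC = 1498 + 504 = 2002. Profit = 1784 − 2002 = -€218.
Shutting down would mean losing the fixed cost of €1498, so operating at a loss of €218 is better by €1280.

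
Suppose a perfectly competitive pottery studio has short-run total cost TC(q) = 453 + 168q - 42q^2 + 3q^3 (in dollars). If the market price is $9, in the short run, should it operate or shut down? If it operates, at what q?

Strip out fixed cost: VC = 168q - 42q^2 + 3q^3. Then AVC = 168 - 42q + 3q^2 and MC = 168 - 84q + 9q^2.
AVC is minimized where dAVC/dq = -42 + 6q = 0, at q = 7; min AVC = 168 - 42·7 + 3·7^2 = $21.
With P < min AVC ($9 < $21), every unit sold adds to the loss.
The firm minimizes its loss by shutting down and losing only its fixed cost of $453.

Shut down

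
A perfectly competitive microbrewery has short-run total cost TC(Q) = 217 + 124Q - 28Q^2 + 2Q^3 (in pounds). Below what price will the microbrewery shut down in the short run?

Short-run supply begins at min AVC. From VC = 124Q - 28Q^2 + 2Q^3, AVC = 124 - 28Q + 2Q^2.
At the minimum of AVC, MC = AVC. MC = 124 - 56Q + 6Q^2; setting MC = AVC gives 4Q^2 - 28Q = 0, so Q = 7. min AVC = 26.
The firm shuts down for any P below £26.

£26 per unit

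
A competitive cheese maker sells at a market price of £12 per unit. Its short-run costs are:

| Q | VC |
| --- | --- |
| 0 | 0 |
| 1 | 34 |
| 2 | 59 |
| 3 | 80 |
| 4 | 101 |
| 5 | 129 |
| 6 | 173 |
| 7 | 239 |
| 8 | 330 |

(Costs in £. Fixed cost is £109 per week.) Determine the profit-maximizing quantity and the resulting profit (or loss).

Q = 0 (shut down); profit = -£109

Profit at each row (π = 12Q − TC): Q=0: -109; Q=1: -131; Q=2: -144; Q=3: -153; Q=4: -162; Q=5: -178; Q=6: -210; Q=7: -264; Q=8: -343.
Profit is highest at Q = 0. Equivalently, the lowest AVC in the table is 101/4 ≈ £25.25 at Q = 4, and P = £12 falls below it — price never covers variable cost, so the firm shuts down and loses only its fixed cost.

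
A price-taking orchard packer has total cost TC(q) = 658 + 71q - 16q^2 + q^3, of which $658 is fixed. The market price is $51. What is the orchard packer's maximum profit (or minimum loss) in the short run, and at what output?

AVC = 71 - 16q + q^2; min AVC = $7 at q = 8. Since P = $51 ≥ min AVC, the firm produces.
MC = 71 - 32q + 3q^2. Setting P = MC and taking the root on the rising branch gives q* = 10.
TR = 51·10 = 510. TC = 658 + 110 = 768. Profit = 510 − 768 = -$258.
That loss of $258 beats the $658 the firm would lose by shutting down; producing recovers $400 of fixed cost.

Profit = -$258 at q = 10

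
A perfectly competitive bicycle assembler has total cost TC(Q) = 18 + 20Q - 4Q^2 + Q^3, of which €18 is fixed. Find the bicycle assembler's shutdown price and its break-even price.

AVC = 20 - 4Q + Q^2; minimized at Q = 2, giving min AVC = €16. That is the shutdown price.
ATC = 18/Q + 20 - 4Q + Q^2. Setting dATC/dQ = −18/Q^2 − 4 + 2Q = 0 gives Q = 3 (since 2·3^3 − 4·3^2 = 18).
min ATC = 18/3 + 20 − 4·3 + 3^2 = €23. That is the break-even price.
Between these two prices the firm operates at a loss; above €23 it earns a profit.

Shutdown price = €16; break-even price = €23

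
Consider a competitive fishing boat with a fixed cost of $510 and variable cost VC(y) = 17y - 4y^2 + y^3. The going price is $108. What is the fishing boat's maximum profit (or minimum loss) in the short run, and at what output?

AVC = 17 - 4y + y^2 has its minimum $13 at y = 2; price $108 clears that bar, so the firm operates.
MC = 17 - 8y + 3y^2. Setting P = MC and taking the root on the rising branch gives y* = 7.
TR = 108·7 = 756. TC = 510 + 266 = 776. Profit = 756 − 776 = -$20.
Shutting down would mean losing the fixed cost of $510, so operating at a loss of $20 is better by $490.

Profit = -$20 at y = 7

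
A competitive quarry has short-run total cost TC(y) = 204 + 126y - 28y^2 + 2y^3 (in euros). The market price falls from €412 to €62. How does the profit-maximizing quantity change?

MC = 126 - 56y + 6y^2; the shutdown threshold is min AVC = €28 (at y = 7).
With P = €412 above the shutdown price, P = MC gives y = 13.
At P = €62 ≥ min AVC, set P = MC: y = 8. The firm stays open but cuts output.

Output falls from 13 to 8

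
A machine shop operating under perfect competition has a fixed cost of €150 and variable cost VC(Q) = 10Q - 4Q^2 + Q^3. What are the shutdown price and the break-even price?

Shutdown price = €6; break-even price = €45

AVC = 10 - 4Q + Q^2; minimized at Q = 2, giving min AVC = €6. That is the shutdown price.
ATC = 150/Q + 10 - 4Q + Q^2. Setting dATC/dQ = −150/Q^2 − 4 + 2Q = 0 gives Q = 5 (since 2·5^3 − 4·5^2 = 150).
min ATC = 150/5 + 10 − 4·5 + 5^2 = €45. That is the break-even price.
Between these two prices the firm operates at a loss; above €45 it earns a profit.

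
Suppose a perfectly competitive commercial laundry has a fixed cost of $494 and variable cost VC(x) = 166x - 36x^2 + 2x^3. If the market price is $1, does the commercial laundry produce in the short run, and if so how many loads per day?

Shut down

Strip out fixed cost: VC = 166x - 36x^2 + 2x^3. Then AVC = 166 - 36x + 2x^2 and MC = 166 - 72x + 6x^2.
AVC hits its minimum where MC = AVC, at x = 9, giving min AVC = 166 - 36·9 + 2·9^2 = $4.
P = $1 lies below min AVC = $4; no output level covers variable cost.
Shutting down limits the loss to fixed cost, $494.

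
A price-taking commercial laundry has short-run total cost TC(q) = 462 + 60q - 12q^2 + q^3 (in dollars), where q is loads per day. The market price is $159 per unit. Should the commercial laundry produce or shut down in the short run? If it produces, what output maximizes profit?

Produce at q = 11

Variable cost is VC = 60q - 12q^2 + q^3, so AVC = VC/q = 60 - 12q + q^2 and MC = dTC/dq = 60 - 24q + 3q^2.
AVC hits its minimum where MC = AVC, at q = 6, giving min AVC = 60 - 12·6 + 6^2 = $24.
P = $159 exceeds min AVC = $24, so the firm stays open.
Set P = MC: 159 = 60 - 24q + 3q^2 → -99 - 24q + 3q^2 = 0. The roots are q = -3 and q = 11; the profit-maximizing output is on the rising part of MC, so q* = 11.
Check: AVC at q = 11 is $49 ≤ P, so revenue covers variable cost.
Profit = P·q − TC = 159·11 − 1001 = $748.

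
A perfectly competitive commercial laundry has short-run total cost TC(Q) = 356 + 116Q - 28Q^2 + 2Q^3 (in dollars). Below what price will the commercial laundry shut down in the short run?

$18 per unit

The shutdown price is the minimum of AVC. VC = 116Q - 28Q^2 + 2Q^3, so AVC = 116 - 28Q + 2Q^2.
dAVC/dQ = -28 + 4Q = 0 gives Q = 7. min AVC = 116 - 28·7 + 2·7^2 = 18.
So the shutdown price is $18.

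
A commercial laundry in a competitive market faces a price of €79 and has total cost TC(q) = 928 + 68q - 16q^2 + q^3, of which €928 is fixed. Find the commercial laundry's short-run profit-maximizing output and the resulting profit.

Profit = -€202 at q = 11

AVC = 68 - 16q + q^2 has its minimum €4 at q = 8; price €79 clears that bar, so the firm operates.
With MC = 68 - 32q + 3q^2, P = MC on the upward-sloping part at q* = 11.
TR = 79·11 = 869. TC = 928 + 143 = 1071. Profit = 869 − 1071 = -€202.
That loss of €202 beats the €928 the firm would lose by shutting down; producing recovers €726 of fixed cost.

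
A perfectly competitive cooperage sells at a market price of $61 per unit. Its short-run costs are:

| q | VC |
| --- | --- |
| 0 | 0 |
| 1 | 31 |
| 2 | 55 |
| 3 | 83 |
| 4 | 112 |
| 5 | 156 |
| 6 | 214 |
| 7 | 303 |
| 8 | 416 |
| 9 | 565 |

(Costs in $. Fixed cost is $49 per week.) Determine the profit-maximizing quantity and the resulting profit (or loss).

q = 6; profit = $103

Tabulate TR − TC: q=0: -49; q=1: -19; q=2: 18; q=3: 51; q=4: 83; q=5: 100; q=6: 103; q=7: 75; q=8: 23; q=9: -65.
Profit is maximized at q = 6. AVC there is 214/6 = $35.67 ≤ P, so producing beats shutting down (which would give -$49).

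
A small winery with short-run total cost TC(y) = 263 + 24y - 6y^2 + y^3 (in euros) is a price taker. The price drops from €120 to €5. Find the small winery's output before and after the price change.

AVC = 24 - 6y + y^2, minimized at y = 3 where min AVC = €15. MC = 24 - 12y + 3y^2.
With P = €120 above the shutdown price, P = MC gives y = 8.
At P = €5 < min AVC = €15, price no longer covers variable cost at any output, so the firm shuts down: y = 0.

Output falls from 8 to 0 (the firm shuts down)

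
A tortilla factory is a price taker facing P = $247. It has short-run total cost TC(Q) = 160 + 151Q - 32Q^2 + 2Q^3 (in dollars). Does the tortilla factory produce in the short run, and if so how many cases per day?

From TC, MC = TC'(Q) = 151 - 64Q + 6Q^2 and AVC = VC/Q = 151 - 32Q + 2Q^2.
AVC hits its minimum where MC = AVC, at Q = 8, giving min AVC = 151 - 32·8 + 2·8^2 = $23.
Since P = $247 ≥ min AVC = $23, price covers variable cost and the firm should produce.
Set P = MC: 247 = 151 - 64Q + 6Q^2 → -96 - 64Q + 6Q^2 = 0. The roots are Q = -4/3 and Q = 12; the profit-maximizing output is on the rising part of MC, so Q* = 12.
Check: AVC at Q = 12 is $55 ≤ P, so revenue covers variable cost.
Profit = P·Q − TC = 247·12 − 820 = $2144.

Produce at Q = 12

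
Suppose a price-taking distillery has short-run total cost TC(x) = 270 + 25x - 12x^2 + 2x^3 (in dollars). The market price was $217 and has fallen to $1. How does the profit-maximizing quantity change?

Output falls from 8 to 0 (the firm shuts down)

AVC = 25 - 12x + 2x^2, minimized at x = 3 where min AVC = $7. MC = 25 - 24x + 6x^2.
With P = $217 above the shutdown price, P = MC gives x = 8.
At P = $1 < min AVC = $7, price no longer covers variable cost at any output, so the firm shuts down: x = 0.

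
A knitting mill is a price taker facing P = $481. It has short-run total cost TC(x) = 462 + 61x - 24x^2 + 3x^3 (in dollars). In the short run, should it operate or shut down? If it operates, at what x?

Variable cost is VC = 61x - 24x^2 + 3x^3, so AVC = VC/x = 61 - 24x + 3x^2 and MC = dTC/dx = 61 - 48x + 9x^2.
The AVC parabola has its vertex at x = 24/6 = 4, where AVC = 61 - 24·4 + 3·4^2 = $13.
Because $481 ≥ $13, revenue can cover variable cost; the firm operates.
Solving P = MC: -420 - 48x + 9x^2 = 0 ⇒ x = -14/3 or 10. On the upward-sloping branch, x* = 10.
Check: AVC at x = 10 is $121 ≤ P, so revenue covers variable cost.
Profit = P·x − TC = 481·10 − 1672 = $3138.

Produce at x = 10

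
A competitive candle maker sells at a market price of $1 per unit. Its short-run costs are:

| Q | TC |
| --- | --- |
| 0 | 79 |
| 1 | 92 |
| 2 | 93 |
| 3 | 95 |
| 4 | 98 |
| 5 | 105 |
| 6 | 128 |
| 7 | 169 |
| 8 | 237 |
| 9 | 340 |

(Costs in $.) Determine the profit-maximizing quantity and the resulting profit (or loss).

Profit at each row (π = 1Q − TC): Q=0: -79; Q=1: -91; Q=2: -91; Q=3: -92; Q=4: -94; Q=5: -100; Q=6: -122; Q=7: -162; Q=8: -229; Q=9: -331.
Profit is highest at Q = 0. Equivalently, the lowest AVC in the table is 19/4 ≈ $4.75 at Q = 4, and P = $1 falls below it — price never covers variable cost, so the firm shuts down and loses only its fixed cost.

Q = 0 (shut down); profit = -$79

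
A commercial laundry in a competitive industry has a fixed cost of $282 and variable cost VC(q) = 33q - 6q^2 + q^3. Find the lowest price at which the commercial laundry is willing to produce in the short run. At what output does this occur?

$24 per unit, at q = 3

The firm shuts down when price falls below the minimum of average variable cost. AVC = VC/q = 33 - 6q + q^2.
At the minimum of AVC, MC = AVC. MC = 33 - 12q + 3q^2; setting MC = AVC gives 2q^2 - 6q = 0, so q = 3. min AVC = 24.
So the shutdown price is $24.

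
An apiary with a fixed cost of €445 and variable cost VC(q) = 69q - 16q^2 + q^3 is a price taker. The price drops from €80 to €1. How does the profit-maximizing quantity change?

Output falls from 11 to 0 (the firm shuts down)

MC = 69 - 32q + 3q^2; the shutdown threshold is min AVC = €5 (at q = 8).
At P = €80 ≥ min AVC, set P = MC on the rising branch: q = 11.
At P = €1 < min AVC = €5, price no longer covers variable cost at any output, so the firm shuts down: q = 0.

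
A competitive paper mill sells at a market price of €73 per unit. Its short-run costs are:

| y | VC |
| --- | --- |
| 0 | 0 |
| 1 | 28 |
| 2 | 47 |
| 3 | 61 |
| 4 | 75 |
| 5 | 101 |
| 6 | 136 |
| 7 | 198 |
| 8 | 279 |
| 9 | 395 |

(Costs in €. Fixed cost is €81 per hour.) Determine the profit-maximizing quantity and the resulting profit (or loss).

Profit at each row (π = 73y − TC): y=0: -81; y=1: -36; y=2: 18; y=3: 77; y=4: 136; y=5: 183; y=6: 221; y=7: 232; y=8: 224; y=9: 181.
Profit is maximized at y = 7. AVC there is 198/7 = €28.29 ≤ P, so producing beats shutting down (which would give -€81).

y = 7; profit = €232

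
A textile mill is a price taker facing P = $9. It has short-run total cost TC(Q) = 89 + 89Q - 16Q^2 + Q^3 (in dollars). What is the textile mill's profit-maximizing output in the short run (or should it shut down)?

Shut down

Strip out fixed cost: VC = 89Q - 16Q^2 + Q^3. Then AVC = 89 - 16Q + Q^2 and MC = 89 - 32Q + 3Q^2.
The AVC parabola has its vertex at Q = 16/2 = 8, where AVC = 89 - 16·8 + 8^2 = $25.
With P < min AVC ($9 < $25), every unit sold adds to the loss.
Best response: produce nothing and absorb the $89 fixed cost.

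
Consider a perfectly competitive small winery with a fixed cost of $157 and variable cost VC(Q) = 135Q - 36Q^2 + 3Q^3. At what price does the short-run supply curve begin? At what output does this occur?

The shutdown price is the minimum of AVC. VC = 135Q - 36Q^2 + 3Q^3, so AVC = 135 - 36Q + 3Q^2.
At the minimum of AVC, MC = AVC. MC = 135 - 72Q + 9Q^2; setting MC = AVC gives 6Q^2 - 36Q = 0, so Q = 6. min AVC = 27.
The firm shuts down for any P below $27.

$27 per unit, at Q = 6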